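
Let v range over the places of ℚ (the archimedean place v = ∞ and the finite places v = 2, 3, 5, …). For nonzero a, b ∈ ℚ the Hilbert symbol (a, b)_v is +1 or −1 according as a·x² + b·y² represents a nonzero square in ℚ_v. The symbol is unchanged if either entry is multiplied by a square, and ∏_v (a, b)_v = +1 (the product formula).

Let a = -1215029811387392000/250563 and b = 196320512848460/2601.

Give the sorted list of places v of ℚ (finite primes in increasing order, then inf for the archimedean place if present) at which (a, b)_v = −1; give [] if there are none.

[3, 11]

Mod squares: a ≡ -4290, b ≡ 35. Check v ∈ {∞, 2, 3, 5, 7, 11, 13, 17}.
v=11: a=11^3·(≡6), b=11^2·(≡8) mod 11; (6|11)=-1, (8|11)=-1; (−1)^{3·2·5}·(-1)^2·(-1)^3 = -1.
v=3: a=3^-1·(≡1), b=3^-2·(≡2) mod 3; (1|3)=+1, (2|3)=-1; (−1)^{-1·-2·1}·(+1)^-2·(-1)^-1 = -1.
v=2: v_2(a)=13, v_2(b)=2; units ≡ 7, 3 (mod 8); ε·ε+αω+βω = 1·1+13·1+2·0 ≡ 0  ⇒  (a,b)_2 = +1.
v=7: a=7^4·(≡1), b=7^5·(≡3) mod 7; (1|7)=+1, (3|7)=-1; (−1)^{4·5·3}·(+1)^5·(-1)^4 = +1.
v=17: a=17^-4·(≡3), b=17^-2·(≡4) mod 17; (3|17)=-1, (4|17)=+1; (−1)^{-4·-2·8}·(-1)^-2·(+1)^-4 = +1.
v=∞: -4290 < 0 and 35 > 0  ⇒  (a,b)_∞ = +1.
v=5: a=5^3·(≡3), b=5^1·(≡2) mod 5; (3|5)=-1, (2|5)=-1; (−1)^{3·1·2}·(-1)^1·(-1)^3 = +1.
v=13: a=13^5·(≡8), b=13^6·(≡9) mod 13; (8|13)=-1, (9|13)=+1; (−1)^{5·6·6}·(-1)^6·(+1)^5 = +1.
(-4290, 35 / ℚ) ramifies at {3, 11}: a division algebra.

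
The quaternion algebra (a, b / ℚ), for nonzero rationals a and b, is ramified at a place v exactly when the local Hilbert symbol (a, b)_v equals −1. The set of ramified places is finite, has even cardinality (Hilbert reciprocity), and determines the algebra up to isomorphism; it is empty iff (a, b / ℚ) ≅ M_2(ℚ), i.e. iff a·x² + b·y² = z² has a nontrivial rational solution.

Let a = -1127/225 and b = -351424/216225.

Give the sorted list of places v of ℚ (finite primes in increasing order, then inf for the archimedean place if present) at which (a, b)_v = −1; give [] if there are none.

(a, b) ≡ (-23, -19) mod (ℚ^×)²; places V = {2, 3, 5, 7, 17, 19, 23, 31, ∞}.
(a,b)_23: α=1, u≡19; β=0, v≡8 (mod 23); (19|23)=-1, (8|23)=+1; sign (−1)^0·-1^0·+1^1 = +1.
(a,b)_19: α=0, u≡2; β=1, v≡2 (mod 19); (2|19)=-1, (2|19)=-1; sign (−1)^0·-1^1·-1^0 = -1.
(a,b)_5: α=-2, u≡2; β=-2, v≡4 (mod 5); (2|5)=-1, (4|5)=+1; sign (−1)^0·-1^-2·+1^-2 = +1.
(a,b)_7: α=2, u≡5; β=0, v≡2 (mod 7); (5|7)=-1, (2|7)=+1; sign (−1)^0·-1^0·+1^2 = +1.
(a,b)_17: α=0, u≡3; β=2, v≡4 (mod 17); (3|17)=-1, (4|17)=+1; sign (−1)^0·-1^2·+1^0 = +1.
(a,b)_2: α=0, β=6; u≡1, v≡5 (mod 8); ε(u)ε(v)=0·0, αω(v)=0·1, βω(u)=6·0; sum ≡ 0  ⇒  +1.
(a,b)_∞: sgn(-23)=−, sgn(-19)=−, so -1.
(a,b)_3: α=-2, u≡1; β=-2, v≡2 (mod 3); (1|3)=+1, (2|3)=-1; sign (−1)^0·+1^-2·-1^-2 = +1.
(a,b)_31: α=0, u≡18; β=-2, v≡30 (mod 31); (18|31)=+1, (30|31)=-1; sign (−1)^0·+1^-2·-1^0 = +1.
Ram(-23, -19) = {19, ∞}; no ℚ_19-point on the conic.

[19, inf]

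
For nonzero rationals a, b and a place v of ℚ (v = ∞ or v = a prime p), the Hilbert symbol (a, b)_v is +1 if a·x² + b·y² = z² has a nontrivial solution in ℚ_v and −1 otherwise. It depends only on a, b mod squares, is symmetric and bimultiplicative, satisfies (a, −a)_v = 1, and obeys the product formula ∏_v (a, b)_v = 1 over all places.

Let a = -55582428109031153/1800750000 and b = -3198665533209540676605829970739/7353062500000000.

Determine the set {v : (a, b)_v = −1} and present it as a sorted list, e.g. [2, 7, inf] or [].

(a, b) ≡ (-22011, -11) mod (ℚ^×)²; places V = {2, 3, 5, 7, 11, 23, 29, 43, ∞}.
(a,b)_11: α=5, u≡3; β=7, v≡6 (mod 11); (3|11)=+1, (6|11)=-1; sign (−1)^1·+1^7·-1^5 = +1.
(a,b)_2: α=-4, β=-8; u≡5, v≡5 (mod 8); ε(u)ε(v)=0·0, αω(v)=-4·1, βω(u)=-8·1; sum ≡ 0  ⇒  +1.
(a,b)_∞: sgn(-22011)=−, sgn(-11)=−, so -1.
(a,b)_29: α=1, u≡23; β=2, v≡8 (mod 29); (23|29)=+1, (8|29)=-1; sign (−1)^0·+1^2·-1^1 = -1.
(a,b)_5: α=-6, u≡4; β=-12, v≡4 (mod 5); (4|5)=+1, (4|5)=+1; sign (−1)^0·+1^-12·+1^-6 = +1.
(a,b)_3: α=-1, u≡1; β=6, v≡1 (mod 3); (1|3)=+1, (1|3)=+1; sign (−1)^0·+1^6·+1^-1 = +1.
(a,b)_23: α=5, u≡1; β=8, v≡6 (mod 23); (1|23)=+1, (6|23)=+1; sign (−1)^0·+1^8·+1^5 = +1.
(a,b)_7: α=-4, u≡1; β=-6, v≡3 (mod 7); (1|7)=+1, (3|7)=-1; sign (−1)^0·+1^-6·-1^-4 = +1.
(a,b)_43: α=2, u≡19; β=4, v≡22 (mod 43); (19|43)=-1, (22|43)=-1; sign (−1)^0·-1^4·-1^2 = +1.
|Ram(-22011, -11)| = 2, even; anisotropic at {29, ∞}.

[29, inf]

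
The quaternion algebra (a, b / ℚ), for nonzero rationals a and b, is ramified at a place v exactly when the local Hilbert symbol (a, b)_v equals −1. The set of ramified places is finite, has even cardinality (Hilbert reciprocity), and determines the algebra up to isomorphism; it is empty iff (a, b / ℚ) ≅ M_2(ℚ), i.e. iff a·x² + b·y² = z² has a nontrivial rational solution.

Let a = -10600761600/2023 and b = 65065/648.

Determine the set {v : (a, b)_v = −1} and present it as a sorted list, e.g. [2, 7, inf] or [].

[5, 7]

Mod squares: a ≡ -7, b ≡ 770. Check v ∈ {∞, 2, 3, 5, 7, 11, 13, 17}.
v=13: a=13^2·(≡7), b=13^2·(≡9) mod 13; (7|13)=-1, (9|13)=+1; (−1)^{2·2·6}·(-1)^2·(+1)^2 = +1.
v=2: v_2(a)=8, v_2(b)=-3; units ≡ 1, 1 (mod 8); ε·ε+αω+βω = 0·0+8·0+-3·0 ≡ 0  ⇒  (a,b)_2 = +1.
v=5: a=5^2·(≡2), b=5^1·(≡1) mod 5; (2|5)=-1, (1|5)=+1; (−1)^{2·1·2}·(-1)^1·(+1)^2 = -1.
v=11: a=11^2·(≡1), b=11^1·(≡3) mod 11; (1|11)=+1, (3|11)=+1; (−1)^{2·1·5}·(+1)^1·(+1)^2 = +1.
v=∞: -7 < 0 and 770 > 0  ⇒  (a,b)_∞ = +1.
v=3: a=3^4·(≡2), b=3^-4·(≡2) mod 3; (2|3)=-1, (2|3)=-1; (−1)^{4·-4·1}·(-1)^-4·(-1)^4 = +1.
v=17: a=17^-2·(≡3), b=17^0·(≡3) mod 17; (3|17)=-1, (3|17)=-1; (−1)^{-2·0·8}·(-1)^0·(-1)^-2 = +1.
v=7: a=7^-1·(≡6), b=7^1·(≡5) mod 7; (6|7)=-1, (5|7)=-1; (−1)^{-1·1·3}·(-1)^1·(-1)^-1 = -1.
Ram(-7, 770) = {5, 7}; no ℚ_5-point on the conic.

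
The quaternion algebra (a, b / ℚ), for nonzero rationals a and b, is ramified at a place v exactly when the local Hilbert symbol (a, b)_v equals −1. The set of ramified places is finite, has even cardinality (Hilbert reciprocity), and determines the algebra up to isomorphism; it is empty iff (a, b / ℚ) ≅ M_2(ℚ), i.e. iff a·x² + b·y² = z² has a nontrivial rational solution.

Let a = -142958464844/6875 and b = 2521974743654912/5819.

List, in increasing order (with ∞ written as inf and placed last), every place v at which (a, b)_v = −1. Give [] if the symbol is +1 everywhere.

[2, 23]

(a, b) ≡ (-3289, 22) mod (ℚ^×)²; places V = {2, 5, 7, 11, 13, 23, 29, ∞}.
(a,b)_7: α=0, u≡1; β=2, v≡4 (mod 7); (1|7)=+1, (4|7)=+1; sign (−1)^0·+1^2·+1^0 = +1.
(a,b)_11: α=-1, u≡4; β=-1, v≡7 (mod 11); (4|11)=+1, (7|11)=-1; sign (−1)^1·+1^-1·-1^-1 = +1.
(a,b)_5: α=-4, u≡1; β=0, v≡3 (mod 5); (1|5)=+1, (3|5)=-1; sign (−1)^0·+1^0·-1^-4 = +1.
(a,b)_29: α=4, u≡3; β=6, v≡16 (mod 29); (3|29)=-1, (16|29)=+1; sign (−1)^0·-1^6·+1^4 = +1.
(a,b)_13: α=3, u≡8; β=2, v≡3 (mod 13); (8|13)=-1, (3|13)=+1; sign (−1)^0·-1^2·+1^3 = +1.
(a,b)_2: α=2, β=9; u≡7, v≡3 (mod 8); ε(u)ε(v)=1·1, αω(v)=2·1, βω(u)=9·0; sum ≡ 1  ⇒  -1.
(a,b)_∞: sgn(-3289)=−, sgn(22)=+, so +1.
(a,b)_23: α=1, u≡8; β=-2, v≡17 (mod 23); (8|23)=+1, (17|23)=-1; sign (−1)^0·+1^-2·-1^1 = -1.
(-3289, 22 / ℚ) ramifies at {2, 23}: a division algebra.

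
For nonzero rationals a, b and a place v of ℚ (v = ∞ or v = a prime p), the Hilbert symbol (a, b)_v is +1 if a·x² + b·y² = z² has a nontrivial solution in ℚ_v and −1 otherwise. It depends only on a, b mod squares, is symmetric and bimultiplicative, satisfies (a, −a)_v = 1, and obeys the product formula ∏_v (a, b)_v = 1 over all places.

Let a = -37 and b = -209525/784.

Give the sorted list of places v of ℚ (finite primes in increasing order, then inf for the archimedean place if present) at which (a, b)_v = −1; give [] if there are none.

Mod squares: a ≡ -37, b ≡ -29. Check v ∈ {∞, 2, 5, 7, 17, 29, 37}.
v=37: a=37^1·(≡36), b=37^0·(≡22) mod 37; (36|37)=+1, (22|37)=-1; (−1)^{1·0·18}·(+1)^0·(-1)^1 = -1.
v=29: a=29^0·(≡21), b=29^1·(≡25) mod 29; (21|29)=-1, (25|29)=+1; (−1)^{0·1·14}·(-1)^1·(+1)^0 = -1.
v=∞: -37 < 0 and -29 < 0  ⇒  (a,b)_∞ = -1.
v=5: a=5^0·(≡3), b=5^2·(≡1) mod 5; (3|5)=-1, (1|5)=+1; (−1)^{0·2·2}·(-1)^2·(+1)^0 = +1.
v=7: a=7^0·(≡5), b=7^-2·(≡3) mod 7; (5|7)=-1, (3|7)=-1; (−1)^{0·-2·3}·(-1)^-2·(-1)^0 = +1.
v=2: v_2(a)=0, v_2(b)=-4; units ≡ 3, 3 (mod 8); ε·ε+αω+βω = 1·1+0·1+-4·1 ≡ 1  ⇒  (a,b)_2 = -1.
v=17: a=17^0·(≡14), b=17^2·(≡3) mod 17; (14|17)=-1, (3|17)=-1; (−1)^{0·2·8}·(-1)^2·(-1)^0 = +1.
(-37, -29 / ℚ) ramifies at {2, 29, 37, ∞}: a division algebra.

[2, 29, 37, inf]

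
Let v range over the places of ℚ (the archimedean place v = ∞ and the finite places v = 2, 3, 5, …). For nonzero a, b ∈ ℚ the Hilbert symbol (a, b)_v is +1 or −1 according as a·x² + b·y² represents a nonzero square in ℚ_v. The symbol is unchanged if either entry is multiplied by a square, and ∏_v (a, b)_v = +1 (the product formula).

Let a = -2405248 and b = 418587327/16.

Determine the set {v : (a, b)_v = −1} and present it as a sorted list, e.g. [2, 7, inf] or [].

[19, 31, 41, 43]

(a, b) ≡ (-37582, 46509703) mod (ℚ^×)²; places V = {2, 3, 19, 23, 31, 37, 41, 43, ∞}.
(a,b)_23: α=1, u≡5; β=1, v≡2 (mod 23); (5|23)=-1, (2|23)=+1; sign (−1)^1·-1^1·+1^1 = +1.
(a,b)_37: α=0, u≡11; β=1, v≡24 (mod 37); (11|37)=+1, (24|37)=-1; sign (−1)^0·+1^1·-1^0 = +1.
(a,b)_43: α=1, u≡7; β=1, v≡29 (mod 43); (7|43)=-1, (29|43)=-1; sign (−1)^1·-1^1·-1^1 = -1.
(a,b)_31: α=0, u≡11; β=1, v≡15 (mod 31); (11|31)=-1, (15|31)=-1; sign (−1)^0·-1^1·-1^0 = -1.
(a,b)_2: α=7, β=-4; u≡1, v≡7 (mod 8); ε(u)ε(v)=0·1, αω(v)=7·0, βω(u)=-4·0; sum ≡ 0  ⇒  +1.
(a,b)_19: α=1, u≡5; β=0, v≡13 (mod 19); (5|19)=+1, (13|19)=-1; sign (−1)^0·+1^0·-1^1 = -1.
(a,b)_∞: sgn(-37582)=−, sgn(46509703)=+, so +1.
(a,b)_3: α=0, u≡2; β=2, v≡1 (mod 3); (2|3)=-1, (1|3)=+1; sign (−1)^0·-1^2·+1^0 = +1.
(a,b)_41: α=0, u≡17; β=1, v≡10 (mod 41); (17|41)=-1, (10|41)=+1; sign (−1)^0·-1^1·+1^0 = -1.
Ram(-37582, 46509703) = {19, 31, 41, 43}; no ℚ_19-point on the conic.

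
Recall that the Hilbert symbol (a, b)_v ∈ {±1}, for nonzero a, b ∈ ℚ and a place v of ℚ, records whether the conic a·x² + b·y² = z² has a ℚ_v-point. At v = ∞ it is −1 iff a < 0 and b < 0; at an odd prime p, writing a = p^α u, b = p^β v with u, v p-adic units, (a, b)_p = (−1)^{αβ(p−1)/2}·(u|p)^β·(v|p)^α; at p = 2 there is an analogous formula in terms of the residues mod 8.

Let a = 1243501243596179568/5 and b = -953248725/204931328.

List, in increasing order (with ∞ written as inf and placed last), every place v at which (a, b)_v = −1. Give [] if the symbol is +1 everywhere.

[2, 5, 11, 13, 17, 53]

Mod squares: a ≡ 1402115, b ≡ -426173. Check v ∈ {∞, 2, 3, 5, 7, 11, 13, 17, 31, 37, 43, 53}.
v=13: a=13^1·(≡5), b=13^2·(≡8) mod 13; (5|13)=-1, (8|13)=-1; (−1)^{1·2·6}·(-1)^2·(-1)^1 = -1.
v=2: v_2(a)=4, v_2(b)=-8; units ≡ 3, 3 (mod 8); ε·ε+αω+βω = 1·1+4·1+-8·1 ≡ 1  ⇒  (a,b)_2 = -1.
v=5: a=5^-1·(≡3), b=5^2·(≡2) mod 5; (3|5)=-1, (2|5)=-1; (−1)^{-1·2·2}·(-1)^2·(-1)^-1 = -1.
v=31: a=31^0·(≡7), b=31^-2·(≡27) mod 31; (7|31)=+1, (27|31)=-1; (−1)^{0·-2·15}·(+1)^-2·(-1)^0 = +1.
v=17: a=17^0·(≡10), b=17^-1·(≡7) mod 17; (10|17)=-1, (7|17)=-1; (−1)^{0·-1·8}·(-1)^-1·(-1)^0 = -1.
v=11: a=11^3·(≡2), b=11^1·(≡6) mod 11; (2|11)=-1, (6|11)=-1; (−1)^{3·1·5}·(-1)^1·(-1)^3 = -1.
v=43: a=43^2·(≡14), b=43^1·(≡20) mod 43; (14|43)=+1, (20|43)=-1; (−1)^{2·1·21}·(+1)^1·(-1)^2 = +1.
v=53: a=53^3·(≡21), b=53^1·(≡7) mod 53; (21|53)=-1, (7|53)=+1; (−1)^{3·1·26}·(-1)^1·(+1)^3 = -1.
v=3: a=3^2·(≡2), b=3^2·(≡1) mod 3; (2|3)=-1, (1|3)=+1; (−1)^{2·2·1}·(-1)^2·(+1)^2 = +1.
v=∞: 1402115 > 0 and -426173 < 0  ⇒  (a,b)_∞ = +1.
v=7: a=7^2·(≡4), b=7^-2·(≡4) mod 7; (4|7)=+1, (4|7)=+1; (−1)^{2·-2·3}·(+1)^-2·(+1)^2 = +1.
v=37: a=37^1·(≡26), b=37^0·(≡11) mod 37; (26|37)=+1, (11|37)=+1; (−1)^{1·0·18}·(+1)^0·(+1)^1 = +1.
|Ram(1402115, -426173)| = 6, even; anisotropic at {2, 5, 11, 13, 17, 53}.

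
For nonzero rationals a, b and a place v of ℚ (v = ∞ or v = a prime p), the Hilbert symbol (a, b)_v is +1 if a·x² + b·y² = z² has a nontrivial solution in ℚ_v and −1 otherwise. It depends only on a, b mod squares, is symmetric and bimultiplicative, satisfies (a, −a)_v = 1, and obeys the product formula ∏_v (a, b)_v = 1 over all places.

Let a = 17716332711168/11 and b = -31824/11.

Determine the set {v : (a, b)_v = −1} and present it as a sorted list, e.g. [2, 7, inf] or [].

[3, 7]

Mod squares: a ≡ 3927, b ≡ -2431. Check v ∈ {∞, 2, 3, 7, 11, 13, 17}.
v=3: a=3^5·(≡1), b=3^2·(≡2) mod 3; (1|3)=+1, (2|3)=-1; (−1)^{5·2·1}·(+1)^2·(-1)^5 = -1.
v=13: a=13^2·(≡1), b=13^1·(≡2) mod 13; (1|13)=+1, (2|13)=-1; (−1)^{2·1·6}·(+1)^1·(-1)^2 = +1.
v=11: a=11^-1·(≡3), b=11^-1·(≡10) mod 11; (3|11)=+1, (10|11)=-1; (−1)^{-1·-1·5}·(+1)^-1·(-1)^-1 = +1.
v=2: v_2(a)=8, v_2(b)=4; units ≡ 7, 1 (mod 8); ε·ε+αω+βω = 1·0+8·0+4·0 ≡ 0  ⇒  (a,b)_2 = +1.
v=∞: 3927 > 0 and -2431 < 0  ⇒  (a,b)_∞ = +1.
v=7: a=7^3·(≡2), b=7^0·(≡3) mod 7; (2|7)=+1, (3|7)=-1; (−1)^{3·0·3}·(+1)^0·(-1)^3 = -1.
v=17: a=17^3·(≡11), b=17^1·(≡6) mod 17; (11|17)=-1, (6|17)=-1; (−1)^{3·1·8}·(-1)^1·(-1)^3 = +1.
Ram(3927, -2431) = {3, 7}; no ℚ_3-point on the conic.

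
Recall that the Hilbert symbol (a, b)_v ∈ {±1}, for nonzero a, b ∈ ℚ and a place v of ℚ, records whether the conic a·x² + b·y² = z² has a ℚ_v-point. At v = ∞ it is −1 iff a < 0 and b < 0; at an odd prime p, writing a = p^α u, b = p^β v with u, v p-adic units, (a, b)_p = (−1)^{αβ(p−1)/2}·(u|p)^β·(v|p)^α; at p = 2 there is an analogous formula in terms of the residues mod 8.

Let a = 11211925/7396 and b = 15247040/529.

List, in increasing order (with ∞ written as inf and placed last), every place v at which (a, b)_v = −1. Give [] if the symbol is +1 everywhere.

[5, 17, 29, 37]

Mod squares: a ≡ 448477, b ≡ 238235. Check v ∈ {∞, 2, 5, 17, 23, 29, 31, 37, 43, 53}.
v=53: a=53^0·(≡16), b=53^1·(≡4) mod 53; (16|53)=+1, (4|53)=+1; (−1)^{0·1·26}·(+1)^1·(+1)^0 = +1.
v=∞: 448477 > 0 and 238235 > 0  ⇒  (a,b)_∞ = +1.
v=23: a=23^1·(≡1), b=23^-2·(≡18) mod 23; (1|23)=+1, (18|23)=+1; (−1)^{1·-2·11}·(+1)^-2·(+1)^1 = +1.
v=43: a=43^-2·(≡37), b=43^0·(≡11) mod 43; (37|43)=-1, (11|43)=+1; (−1)^{-2·0·21}·(-1)^0·(+1)^-2 = +1.
v=29: a=29^0·(≡3), b=29^1·(≡11) mod 29; (3|29)=-1, (11|29)=-1; (−1)^{0·1·14}·(-1)^1·(-1)^0 = -1.
v=31: a=31^1·(≡24), b=31^1·(≡28) mod 31; (24|31)=-1, (28|31)=+1; (−1)^{1·1·15}·(-1)^1·(+1)^1 = +1.
v=2: v_2(a)=-2, v_2(b)=6; units ≡ 5, 3 (mod 8); ε·ε+αω+βω = 0·1+-2·1+6·1 ≡ 0  ⇒  (a,b)_2 = +1.
v=37: a=37^1·(≡29), b=37^0·(≡14) mod 37; (29|37)=-1, (14|37)=-1; (−1)^{1·0·18}·(-1)^0·(-1)^1 = -1.
v=5: a=5^2·(≡2), b=5^1·(≡2) mod 5; (2|5)=-1, (2|5)=-1; (−1)^{2·1·2}·(-1)^1·(-1)^2 = -1.
v=17: a=17^1·(≡10), b=17^0·(≡6) mod 17; (10|17)=-1, (6|17)=-1; (−1)^{1·0·8}·(-1)^0·(-1)^1 = -1.
Ram(448477, 238235) = {5, 17, 29, 37}; no ℚ_5-point on the conic.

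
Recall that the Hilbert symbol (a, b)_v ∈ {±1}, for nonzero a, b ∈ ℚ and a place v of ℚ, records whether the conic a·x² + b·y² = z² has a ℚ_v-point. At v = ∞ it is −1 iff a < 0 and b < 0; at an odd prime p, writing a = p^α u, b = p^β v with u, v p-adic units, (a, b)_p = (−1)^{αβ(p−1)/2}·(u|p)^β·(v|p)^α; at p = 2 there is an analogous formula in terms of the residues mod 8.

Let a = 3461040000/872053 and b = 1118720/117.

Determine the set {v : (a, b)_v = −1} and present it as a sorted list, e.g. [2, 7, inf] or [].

[5, 11, 19, 23]

(a, b) ≡ (124982, 56810) mod (ℚ^×)²; places V = {2, 3, 5, 7, 11, 13, 19, 23, 37, ∞}.
(a,b)_7: α=-2, u≡4; β=0, v≡3 (mod 7); (4|7)=+1, (3|7)=-1; sign (−1)^0·+1^0·-1^-2 = +1.
(a,b)_2: α=7, β=9; u≡3, v≡5 (mod 8); ε(u)ε(v)=1·0, αω(v)=7·1, βω(u)=9·1; sum ≡ 0  ⇒  +1.
(a,b)_23: α=1, u≡2; β=1, v≡9 (mod 23); (2|23)=+1, (9|23)=+1; sign (−1)^1·+1^1·+1^1 = -1.
(a,b)_11: α=1, u≡8; β=0, v≡6 (mod 11); (8|11)=-1, (6|11)=-1; sign (−1)^0·-1^0·-1^1 = -1.
(a,b)_13: α=-1, u≡2; β=-1, v≡2 (mod 13); (2|13)=-1, (2|13)=-1; sign (−1)^0·-1^-1·-1^-1 = +1.
(a,b)_∞: sgn(124982)=+, sgn(56810)=+, so +1.
(a,b)_37: α=-2, u≡26; β=0, v≡35 (mod 37); (26|37)=+1, (35|37)=-1; sign (−1)^0·+1^0·-1^-2 = +1.
(a,b)_19: α=1, u≡16; β=1, v≡6 (mod 19); (16|19)=+1, (6|19)=+1; sign (−1)^1·+1^1·+1^1 = -1.
(a,b)_3: α=2, u≡2; β=-2, v≡2 (mod 3); (2|3)=-1, (2|3)=-1; sign (−1)^0·-1^-2·-1^2 = +1.
(a,b)_5: α=4, u≡3; β=1, v≡2 (mod 5); (3|5)=-1, (2|5)=-1; sign (−1)^0·-1^1·-1^4 = -1.
|Ram(124982, 56810)| = 4, even; anisotropic at {5, 11, 19, 23}.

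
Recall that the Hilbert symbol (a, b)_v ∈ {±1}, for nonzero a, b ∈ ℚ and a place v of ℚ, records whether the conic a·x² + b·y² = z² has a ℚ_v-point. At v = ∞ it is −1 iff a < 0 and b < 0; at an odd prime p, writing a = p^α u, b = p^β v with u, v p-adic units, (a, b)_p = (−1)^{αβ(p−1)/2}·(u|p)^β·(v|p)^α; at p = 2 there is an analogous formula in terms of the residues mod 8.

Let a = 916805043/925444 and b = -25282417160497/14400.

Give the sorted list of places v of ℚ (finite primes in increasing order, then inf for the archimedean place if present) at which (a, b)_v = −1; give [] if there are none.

(a, b) ≡ (42427, -290377) mod (ℚ^×)²; places V = {2, 3, 5, 7, 11, 13, 17, 19, 29, 31, 37, 43, ∞}.
(a,b)_13: α=-2, u≡8; β=0, v≡4 (mod 13); (8|13)=-1, (4|13)=+1; sign (−1)^0·-1^0·+1^-2 = +1.
(a,b)_43: α=0, u≡32; β=2, v≡7 (mod 43); (32|43)=-1, (7|43)=-1; sign (−1)^0·-1^2·-1^0 = +1.
(a,b)_5: α=0, u≡2; β=-2, v≡3 (mod 5); (2|5)=-1, (3|5)=-1; sign (−1)^0·-1^-2·-1^0 = +1.
(a,b)_11: α=1, u≡8; β=0, v≡9 (mod 11); (8|11)=-1, (9|11)=+1; sign (−1)^0·-1^0·+1^1 = +1.
(a,b)_7: α=5, u≡6; β=2, v≡1 (mod 7); (6|7)=-1, (1|7)=+1; sign (−1)^0·-1^2·+1^5 = +1.
(a,b)_3: α=2, u≡1; β=-2, v≡2 (mod 3); (1|3)=+1, (2|3)=-1; sign (−1)^0·+1^-2·-1^2 = +1.
(a,b)_2: α=-2, β=-6; u≡3, v≡7 (mod 8); ε(u)ε(v)=1·1, αω(v)=-2·0, βω(u)=-6·1; sum ≡ 1  ⇒  -1.
(a,b)_31: α=0, u≡7; β=3, v≡27 (mod 31); (7|31)=+1, (27|31)=-1; sign (−1)^0·+1^3·-1^0 = +1.
(a,b)_29: α=1, u≡16; β=1, v≡19 (mod 29); (16|29)=+1, (19|29)=-1; sign (−1)^0·+1^1·-1^1 = -1.
(a,b)_37: α=-2, u≡21; β=0, v≡30 (mod 37); (21|37)=+1, (30|37)=+1; sign (−1)^0·+1^0·+1^-2 = +1.
(a,b)_∞: sgn(42427)=+, sgn(-290377)=−, so +1.
(a,b)_17: α=0, u≡5; β=1, v≡16 (mod 17); (5|17)=-1, (16|17)=+1; sign (−1)^0·-1^1·+1^0 = -1.
(a,b)_19: α=1, u≡2; β=1, v≡14 (mod 19); (2|19)=-1, (14|19)=-1; sign (−1)^1·-1^1·-1^1 = -1.
(42427, -290377 / ℚ) ramifies at {2, 17, 19, 29}: a division algebra.

[2, 17, 19, 29]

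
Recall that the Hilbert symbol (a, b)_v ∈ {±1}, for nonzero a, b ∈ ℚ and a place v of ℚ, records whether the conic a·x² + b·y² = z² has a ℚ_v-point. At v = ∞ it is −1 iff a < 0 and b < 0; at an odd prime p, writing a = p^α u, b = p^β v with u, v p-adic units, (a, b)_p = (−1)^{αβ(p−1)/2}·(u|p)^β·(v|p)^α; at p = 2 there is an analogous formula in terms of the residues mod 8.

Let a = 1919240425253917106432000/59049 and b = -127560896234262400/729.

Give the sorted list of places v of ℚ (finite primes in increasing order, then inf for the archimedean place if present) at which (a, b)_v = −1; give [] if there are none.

Mod squares: a ≡ 81770, b ≡ -46. Check v ∈ {∞, 2, 3, 5, 7, 13, 17, 23, 37}.
v=7: a=7^2·(≡5), b=7^2·(≡6) mod 7; (5|7)=-1, (6|7)=-1; (−1)^{2·2·3}·(-1)^2·(-1)^2 = +1.
v=13: a=13^3·(≡8), b=13^2·(≡6) mod 13; (8|13)=-1, (6|13)=-1; (−1)^{3·2·6}·(-1)^2·(-1)^3 = -1.
v=37: a=37^3·(≡28), b=37^2·(≡10) mod 37; (28|37)=+1, (10|37)=+1; (−1)^{3·2·18}·(+1)^2·(+1)^3 = +1.
v=2: v_2(a)=11, v_2(b)=7; units ≡ 5, 1 (mod 8); ε·ε+αω+βω = 0·0+11·0+7·1 ≡ 1  ⇒  (a,b)_2 = -1.
v=23: a=23^4·(≡17), b=23^3·(≡11) mod 23; (17|23)=-1, (11|23)=-1; (−1)^{4·3·11}·(-1)^3·(-1)^4 = -1.
v=17: a=17^3·(≡1), b=17^2·(≡7) mod 17; (1|17)=+1, (7|17)=-1; (−1)^{3·2·8}·(+1)^2·(-1)^3 = -1.
v=∞: 81770 > 0 and -46 < 0  ⇒  (a,b)_∞ = +1.
v=3: a=3^-10·(≡2), b=3^-6·(≡2) mod 3; (2|3)=-1, (2|3)=-1; (−1)^{-10·-6·1}·(-1)^-6·(-1)^-10 = +1.
v=5: a=5^3·(≡4), b=5^2·(≡1) mod 5; (4|5)=+1, (1|5)=+1; (−1)^{3·2·2}·(+1)^2·(+1)^3 = +1.
|Ram(81770, -46)| = 4, even; anisotropic at {2, 13, 17, 23}.

[2, 13, 17, 23]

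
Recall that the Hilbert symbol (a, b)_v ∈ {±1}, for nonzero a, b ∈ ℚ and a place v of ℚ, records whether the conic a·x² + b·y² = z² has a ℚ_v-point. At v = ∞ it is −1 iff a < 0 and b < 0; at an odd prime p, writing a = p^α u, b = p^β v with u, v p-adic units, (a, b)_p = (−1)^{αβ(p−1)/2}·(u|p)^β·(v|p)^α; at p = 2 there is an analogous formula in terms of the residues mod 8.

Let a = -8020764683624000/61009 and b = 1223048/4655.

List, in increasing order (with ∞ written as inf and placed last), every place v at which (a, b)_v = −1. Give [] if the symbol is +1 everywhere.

Mod squares: a ≡ -1265, b ≡ 190. Check v ∈ {∞, 2, 5, 7, 11, 13, 17, 19, 23}.
v=23: a=23^5·(≡17), b=23^2·(≡9) mod 23; (17|23)=-1, (9|23)=+1; (−1)^{5·2·11}·(-1)^2·(+1)^5 = +1.
v=13: a=13^-2·(≡3), b=13^0·(≡8) mod 13; (3|13)=+1, (8|13)=-1; (−1)^{-2·0·6}·(+1)^0·(-1)^-2 = +1.
v=∞: -1265 < 0 and 190 > 0  ⇒  (a,b)_∞ = +1.
v=11: a=11^1·(≡7), b=11^0·(≡1) mod 11; (7|11)=-1, (1|11)=+1; (−1)^{1·0·5}·(-1)^0·(+1)^1 = +1.
v=17: a=17^2·(≡6), b=17^2·(≡6) mod 17; (6|17)=-1, (6|17)=-1; (−1)^{2·2·8}·(-1)^2·(-1)^2 = +1.
v=7: a=7^2·(≡1), b=7^-2·(≡2) mod 7; (1|7)=+1, (2|7)=+1; (−1)^{2·-2·3}·(+1)^-2·(+1)^2 = +1.
v=5: a=5^3·(≡2), b=5^-1·(≡3) mod 5; (2|5)=-1, (3|5)=-1; (−1)^{3·-1·2}·(-1)^-1·(-1)^3 = +1.
v=19: a=19^-2·(≡10), b=19^-1·(≡10) mod 19; (10|19)=-1, (10|19)=-1; (−1)^{-2·-1·9}·(-1)^-1·(-1)^-2 = -1.
v=2: v_2(a)=6, v_2(b)=3; units ≡ 7, 7 (mod 8); ε·ε+αω+βω = 1·1+6·0+3·0 ≡ 1  ⇒  (a,b)_2 = -1.
(-1265, 190 / ℚ) ramifies at {2, 19}: a division algebra.

[2, 19]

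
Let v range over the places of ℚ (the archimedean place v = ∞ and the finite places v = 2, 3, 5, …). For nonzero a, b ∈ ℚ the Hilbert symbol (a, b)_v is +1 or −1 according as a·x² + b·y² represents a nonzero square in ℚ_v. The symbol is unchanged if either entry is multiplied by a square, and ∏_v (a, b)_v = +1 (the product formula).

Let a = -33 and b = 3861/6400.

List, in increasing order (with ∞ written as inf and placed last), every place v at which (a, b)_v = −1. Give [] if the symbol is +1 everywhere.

Mod squares: a ≡ -33, b ≡ 429. Check v ∈ {∞, 2, 3, 5, 11, 13}.
v=11: a=11^1·(≡8), b=11^1·(≡6) mod 11; (8|11)=-1, (6|11)=-1; (−1)^{1·1·5}·(-1)^1·(-1)^1 = -1.
v=2: v_2(a)=0, v_2(b)=-8; units ≡ 7, 5 (mod 8); ε·ε+αω+βω = 1·0+0·1+-8·0 ≡ 0  ⇒  (a,b)_2 = +1.
v=13: a=13^0·(≡6), b=13^1·(≡6) mod 13; (6|13)=-1, (6|13)=-1; (−1)^{0·1·6}·(-1)^1·(-1)^0 = -1.
v=5: a=5^0·(≡2), b=5^-2·(≡1) mod 5; (2|5)=-1, (1|5)=+1; (−1)^{0·-2·2}·(-1)^-2·(+1)^0 = +1.
v=3: a=3^1·(≡1), b=3^3·(≡2) mod 3; (1|3)=+1, (2|3)=-1; (−1)^{1·3·1}·(+1)^3·(-1)^1 = +1.
v=∞: -33 < 0 and 429 > 0  ⇒  (a,b)_∞ = +1.
Ram(-33, 429) = {11, 13}; no ℚ_11-point on the conic.

[11, 13]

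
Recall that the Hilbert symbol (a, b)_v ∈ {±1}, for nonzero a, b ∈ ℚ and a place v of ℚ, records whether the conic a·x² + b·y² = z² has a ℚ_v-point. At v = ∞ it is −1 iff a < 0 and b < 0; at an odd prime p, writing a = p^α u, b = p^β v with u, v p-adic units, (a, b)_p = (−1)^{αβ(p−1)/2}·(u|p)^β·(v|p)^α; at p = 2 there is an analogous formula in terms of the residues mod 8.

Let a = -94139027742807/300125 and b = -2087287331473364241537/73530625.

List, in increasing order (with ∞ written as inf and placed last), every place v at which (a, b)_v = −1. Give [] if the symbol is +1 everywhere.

[5, 47, 53, inf]

(a, b) ≡ (-235, -52417) mod (ℚ^×)²; places V = {2, 3, 5, 7, 23, 43, 47, 53, ∞}.
(a,b)_23: α=2, u≡9; β=3, v≡20 (mod 23); (9|23)=+1, (20|23)=-1; sign (−1)^0·+1^3·-1^2 = +1.
(a,b)_3: α=6, u≡2; β=8, v≡2 (mod 3); (2|3)=-1, (2|3)=-1; sign (−1)^0·-1^8·-1^6 = +1.
(a,b)_5: α=-3, u≡3; β=-4, v≡2 (mod 5); (3|5)=-1, (2|5)=-1; sign (−1)^0·-1^-4·-1^-3 = -1.
(a,b)_47: α=1, u≡7; β=2, v≡38 (mod 47); (7|47)=+1, (38|47)=-1; sign (−1)^0·+1^2·-1^1 = -1.
(a,b)_∞: sgn(-235)=−, sgn(-52417)=−, so -1.
(a,b)_2: α=0, β=0; u≡5, v≡7 (mod 8); ε(u)ε(v)=0·1, αω(v)=0·0, βω(u)=0·1; sum ≡ 0  ⇒  +1.
(a,b)_7: α=-4, u≡5; β=-6, v≡3 (mod 7); (5|7)=-1, (3|7)=-1; sign (−1)^0·-1^-6·-1^-4 = +1.
(a,b)_53: α=2, u≡41; β=3, v≡32 (mod 53); (41|53)=-1, (32|53)=-1; sign (−1)^0·-1^3·-1^2 = -1.
(a,b)_43: α=2, u≡9; β=3, v≡33 (mod 43); (9|43)=+1, (33|43)=-1; sign (−1)^0·+1^3·-1^2 = +1.
(-235, -52417 / ℚ) ramifies at {5, 47, 53, ∞}: a division algebra.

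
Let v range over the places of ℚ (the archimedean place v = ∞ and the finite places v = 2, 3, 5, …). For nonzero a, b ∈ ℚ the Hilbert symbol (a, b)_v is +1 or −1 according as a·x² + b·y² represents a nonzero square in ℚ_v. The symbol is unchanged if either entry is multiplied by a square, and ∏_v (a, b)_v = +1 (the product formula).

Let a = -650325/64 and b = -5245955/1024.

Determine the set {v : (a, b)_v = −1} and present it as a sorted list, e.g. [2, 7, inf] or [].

[5, 13, 29, inf]

Mod squares: a ≡ -26013, b ≡ -43355. Check v ∈ {∞, 2, 3, 5, 11, 13, 23, 29}.
v=13: a=13^1·(≡1), b=13^1·(≡5) mod 13; (1|13)=+1, (5|13)=-1; (−1)^{1·1·6}·(+1)^1·(-1)^1 = -1.
v=11: a=11^0·(≡8), b=11^2·(≡7) mod 11; (8|11)=-1, (7|11)=-1; (−1)^{0·2·5}·(-1)^2·(-1)^0 = +1.
v=29: a=29^1·(≡18), b=29^1·(≡4) mod 29; (18|29)=-1, (4|29)=+1; (−1)^{1·1·14}·(-1)^1·(+1)^1 = -1.
v=5: a=5^2·(≡3), b=5^1·(≡1) mod 5; (3|5)=-1, (1|5)=+1; (−1)^{2·1·2}·(-1)^1·(+1)^2 = -1.
v=∞: -26013 < 0 and -43355 < 0  ⇒  (a,b)_∞ = -1.
v=2: v_2(a)=-6, v_2(b)=-10; units ≡ 3, 5 (mod 8); ε·ε+αω+βω = 1·0+-6·1+-10·1 ≡ 0  ⇒  (a,b)_2 = +1.
v=23: a=23^1·(≡20), b=23^1·(≡12) mod 23; (20|23)=-1, (12|23)=+1; (−1)^{1·1·11}·(-1)^1·(+1)^1 = +1.
v=3: a=3^1·(≡2), b=3^0·(≡1) mod 3; (2|3)=-1, (1|3)=+1; (−1)^{1·0·1}·(-1)^0·(+1)^1 = +1.
Ram(-26013, -43355) = {5, 13, 29, ∞}; no ℚ_5-point on the conic.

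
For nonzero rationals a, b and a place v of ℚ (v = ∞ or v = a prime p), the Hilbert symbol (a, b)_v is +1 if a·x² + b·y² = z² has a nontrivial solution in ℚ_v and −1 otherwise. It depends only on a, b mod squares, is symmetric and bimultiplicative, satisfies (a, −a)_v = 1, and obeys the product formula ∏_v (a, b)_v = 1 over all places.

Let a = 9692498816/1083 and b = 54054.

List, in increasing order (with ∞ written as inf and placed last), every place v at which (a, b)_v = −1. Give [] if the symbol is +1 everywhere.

Mod squares: a ≡ 42, b ≡ 6006. Check v ∈ {∞, 2, 3, 7, 11, 13, 19, 23}.
v=2: v_2(a)=7, v_2(b)=1; units ≡ 5, 3 (mod 8); ε·ε+αω+βω = 0·1+7·1+1·1 ≡ 0  ⇒  (a,b)_2 = +1.
v=13: a=13^2·(≡4), b=13^1·(≡11) mod 13; (4|13)=+1, (11|13)=-1; (−1)^{2·1·6}·(+1)^1·(-1)^2 = +1.
v=19: a=19^-2·(≡4), b=19^0·(≡18) mod 19; (4|19)=+1, (18|19)=-1; (−1)^{-2·0·9}·(+1)^0·(-1)^-2 = +1.
v=7: a=7^1·(≡6), b=7^1·(≡1) mod 7; (6|7)=-1, (1|7)=+1; (−1)^{1·1·3}·(-1)^1·(+1)^1 = +1.
v=∞: 42 > 0 and 6006 > 0  ⇒  (a,b)_∞ = +1.
v=11: a=11^2·(≡4), b=11^1·(≡8) mod 11; (4|11)=+1, (8|11)=-1; (−1)^{2·1·5}·(+1)^1·(-1)^2 = +1.
v=3: a=3^-1·(≡2), b=3^3·(≡1) mod 3; (2|3)=-1, (1|3)=+1; (−1)^{-1·3·1}·(-1)^3·(+1)^-1 = +1.
v=23: a=23^2·(≡22), b=23^0·(≡4) mod 23; (22|23)=-1, (4|23)=+1; (−1)^{2·0·11}·(-1)^0·(+1)^2 = +1.
Every local symbol is +1, so the conic 42·x² + 6006·y² = z² has ℚ_v-points for all v and hence a ℚ-point; (a, b / ℚ) ≅ M_2(ℚ).

[]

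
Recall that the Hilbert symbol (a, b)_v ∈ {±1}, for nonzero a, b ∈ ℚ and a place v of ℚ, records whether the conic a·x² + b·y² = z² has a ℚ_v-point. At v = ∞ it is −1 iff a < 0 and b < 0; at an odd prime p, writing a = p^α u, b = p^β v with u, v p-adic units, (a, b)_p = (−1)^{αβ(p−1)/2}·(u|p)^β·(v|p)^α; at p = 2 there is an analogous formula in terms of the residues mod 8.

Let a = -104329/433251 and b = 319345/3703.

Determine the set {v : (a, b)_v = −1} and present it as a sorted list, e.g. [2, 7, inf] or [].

(a, b) ≡ (-91, 7735) mod (ℚ^×)²; places V = {2, 3, 5, 7, 13, 17, 19, 23, ∞}.
(a,b)_7: α=-1, u≡1; β=-1, v≡3 (mod 7); (1|7)=+1, (3|7)=-1; sign (−1)^1·+1^-1·-1^-1 = +1.
(a,b)_17: α=2, u≡5; β=3, v≡1 (mod 17); (5|17)=-1, (1|17)=+1; sign (−1)^0·-1^3·+1^2 = -1.
(a,b)_5: α=0, u≡1; β=1, v≡3 (mod 5); (1|5)=+1, (3|5)=-1; sign (−1)^0·+1^1·-1^0 = +1.
(a,b)_∞: sgn(-91)=−, sgn(7735)=+, so +1.
(a,b)_3: α=-2, u≡2; β=0, v≡1 (mod 3); (2|3)=-1, (1|3)=+1; sign (−1)^0·-1^0·+1^-2 = +1.
(a,b)_19: α=2, u≡7; β=0, v≡13 (mod 19); (7|19)=+1, (13|19)=-1; sign (−1)^0·+1^0·-1^2 = +1.
(a,b)_2: α=0, β=0; u≡5, v≡7 (mod 8); ε(u)ε(v)=0·1, αω(v)=0·0, βω(u)=0·1; sum ≡ 0  ⇒  +1.
(a,b)_23: α=-2, u≡18; β=-2, v≡15 (mod 23); (18|23)=+1, (15|23)=-1; sign (−1)^0·+1^-2·-1^-2 = +1.
(a,b)_13: α=-1, u≡6; β=1, v≡9 (mod 13); (6|13)=-1, (9|13)=+1; sign (−1)^0·-1^1·+1^-1 = -1.
|Ram(-91, 7735)| = 2, even; anisotropic at {13, 17}.

[13, 17]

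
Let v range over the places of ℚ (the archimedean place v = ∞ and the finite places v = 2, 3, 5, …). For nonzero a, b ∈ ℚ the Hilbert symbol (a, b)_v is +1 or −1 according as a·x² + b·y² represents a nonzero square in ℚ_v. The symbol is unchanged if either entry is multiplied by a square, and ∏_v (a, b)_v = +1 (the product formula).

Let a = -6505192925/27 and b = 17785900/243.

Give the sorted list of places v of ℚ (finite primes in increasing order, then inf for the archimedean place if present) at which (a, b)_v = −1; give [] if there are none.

(a, b) ≡ (-17871, 533577) mod (ℚ^×)²; places V = {2, 3, 5, 7, 11, 19, 23, 37, ∞}.
(a,b)_37: α=1, u≡35; β=1, v≡28 (mod 37); (35|37)=-1, (28|37)=+1; sign (−1)^0·-1^1·+1^1 = -1.
(a,b)_23: α=1, u≡11; β=1, v≡19 (mod 23); (11|23)=-1, (19|23)=-1; sign (−1)^1·-1^1·-1^1 = -1.
(a,b)_7: α=1, u≡2; β=0, v≡4 (mod 7); (2|7)=+1, (4|7)=+1; sign (−1)^0·+1^0·+1^1 = +1.
(a,b)_2: α=0, β=2; u≡1, v≡1 (mod 8); ε(u)ε(v)=0·0, αω(v)=0·0, βω(u)=2·0; sum ≡ 0  ⇒  +1.
(a,b)_19: α=2, u≡14; β=1, v≡17 (mod 19); (14|19)=-1, (17|19)=+1; sign (−1)^0·-1^1·+1^2 = -1.
(a,b)_5: α=2, u≡4; β=2, v≡2 (mod 5); (4|5)=+1, (2|5)=-1; sign (−1)^0·+1^2·-1^2 = +1.
(a,b)_∞: sgn(-17871)=−, sgn(533577)=+, so +1.
(a,b)_11: α=2, u≡5; β=1, v≡10 (mod 11); (5|11)=+1, (10|11)=-1; sign (−1)^0·+1^1·-1^2 = +1.
(a,b)_3: α=-3, u≡1; β=-5, v≡1 (mod 3); (1|3)=+1, (1|3)=+1; sign (−1)^1·+1^-5·+1^-3 = -1.
(-17871, 533577 / ℚ) ramifies at {3, 19, 23, 37}: a division algebra.

[3, 19, 23, 37]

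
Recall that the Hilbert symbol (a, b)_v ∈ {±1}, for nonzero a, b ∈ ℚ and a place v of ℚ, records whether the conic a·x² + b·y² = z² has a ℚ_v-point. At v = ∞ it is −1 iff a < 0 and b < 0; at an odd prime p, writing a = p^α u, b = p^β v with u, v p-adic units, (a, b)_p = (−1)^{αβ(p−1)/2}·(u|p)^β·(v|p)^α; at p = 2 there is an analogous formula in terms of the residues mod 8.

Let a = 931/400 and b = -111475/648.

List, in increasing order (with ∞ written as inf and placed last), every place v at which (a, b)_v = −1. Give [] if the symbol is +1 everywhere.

Mod squares: a ≡ 19, b ≡ -182. Check v ∈ {∞, 2, 3, 5, 7, 13, 19}.
v=5: a=5^-2·(≡1), b=5^2·(≡2) mod 5; (1|5)=+1, (2|5)=-1; (−1)^{-2·2·2}·(+1)^2·(-1)^-2 = +1.
v=19: a=19^1·(≡11), b=19^0·(≡18) mod 19; (11|19)=+1, (18|19)=-1; (−1)^{1·0·9}·(+1)^0·(-1)^1 = -1.
v=7: a=7^2·(≡5), b=7^3·(≡1) mod 7; (5|7)=-1, (1|7)=+1; (−1)^{2·3·3}·(-1)^3·(+1)^2 = -1.
v=13: a=13^0·(≡6), b=13^1·(≡4) mod 13; (6|13)=-1, (4|13)=+1; (−1)^{0·1·6}·(-1)^1·(+1)^0 = -1.
v=∞: 19 > 0 and -182 < 0  ⇒  (a,b)_∞ = +1.
v=3: a=3^0·(≡1), b=3^-4·(≡1) mod 3; (1|3)=+1, (1|3)=+1; (−1)^{0·-4·1}·(+1)^-4·(+1)^0 = +1.
v=2: v_2(a)=-4, v_2(b)=-3; units ≡ 3, 5 (mod 8); ε·ε+αω+βω = 1·0+-4·1+-3·1 ≡ 1  ⇒  (a,b)_2 = -1.
(19, -182 / ℚ) ramifies at {2, 7, 13, 19}: a division algebra.

[2, 7, 13, 19]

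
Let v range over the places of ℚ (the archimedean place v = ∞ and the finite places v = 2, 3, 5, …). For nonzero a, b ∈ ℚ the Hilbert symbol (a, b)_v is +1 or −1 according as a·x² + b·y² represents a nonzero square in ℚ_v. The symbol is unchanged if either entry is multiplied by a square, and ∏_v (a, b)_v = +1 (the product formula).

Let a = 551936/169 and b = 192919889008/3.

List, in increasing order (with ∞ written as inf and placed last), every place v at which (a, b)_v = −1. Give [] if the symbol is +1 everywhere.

Mod squares: a ≡ 11, b ≡ 21. Check v ∈ {∞, 2, 3, 7, 11, 13}.
v=2: v_2(a)=10, v_2(b)=4; units ≡ 3, 5 (mod 8); ε·ε+αω+βω = 1·0+10·1+4·1 ≡ 0  ⇒  (a,b)_2 = +1.
v=3: a=3^0·(≡2), b=3^-1·(≡1) mod 3; (2|3)=-1, (1|3)=+1; (−1)^{0·-1·1}·(-1)^-1·(+1)^0 = -1.
v=13: a=13^-2·(≡8), b=13^0·(≡5) mod 13; (8|13)=-1, (5|13)=-1; (−1)^{-2·0·6}·(-1)^0·(-1)^-2 = +1.
v=11: a=11^1·(≡4), b=11^4·(≡10) mod 11; (4|11)=+1, (10|11)=-1; (−1)^{1·4·5}·(+1)^4·(-1)^1 = -1.
v=∞: 11 > 0 and 21 > 0  ⇒  (a,b)_∞ = +1.
v=7: a=7^2·(≡1), b=7^7·(≡5) mod 7; (1|7)=+1, (5|7)=-1; (−1)^{2·7·3}·(+1)^7·(-1)^2 = +1.
Ram(11, 21) = {3, 11}; no ℚ_3-point on the conic.

[3, 11]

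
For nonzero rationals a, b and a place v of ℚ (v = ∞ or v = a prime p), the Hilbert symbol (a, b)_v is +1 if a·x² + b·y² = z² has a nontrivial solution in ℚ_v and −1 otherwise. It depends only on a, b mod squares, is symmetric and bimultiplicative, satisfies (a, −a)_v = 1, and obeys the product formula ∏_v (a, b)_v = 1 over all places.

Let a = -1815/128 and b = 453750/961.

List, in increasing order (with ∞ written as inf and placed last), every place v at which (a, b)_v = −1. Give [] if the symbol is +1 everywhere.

Mod squares: a ≡ -30, b ≡ 6. Check v ∈ {∞, 2, 3, 5, 11, 31}.
v=2: v_2(a)=-7, v_2(b)=1; units ≡ 1, 3 (mod 8); ε·ε+αω+βω = 0·1+-7·1+1·0 ≡ 1  ⇒  (a,b)_2 = -1.
v=11: a=11^2·(≡1), b=11^2·(≡8) mod 11; (1|11)=+1, (8|11)=-1; (−1)^{2·2·5}·(+1)^2·(-1)^2 = +1.
v=∞: -30 < 0 and 6 > 0  ⇒  (a,b)_∞ = +1.
v=5: a=5^1·(≡4), b=5^4·(≡1) mod 5; (4|5)=+1, (1|5)=+1; (−1)^{1·4·2}·(+1)^4·(+1)^1 = +1.
v=31: a=31^0·(≡19), b=31^-2·(≡3) mod 31; (19|31)=+1, (3|31)=-1; (−1)^{0·-2·15}·(+1)^-2·(-1)^0 = +1.
v=3: a=3^1·(≡2), b=3^1·(≡2) mod 3; (2|3)=-1, (2|3)=-1; (−1)^{1·1·1}·(-1)^1·(-1)^1 = -1.
(-30, 6 / ℚ) ramifies at {2, 3}: a division algebra.

[2, 3]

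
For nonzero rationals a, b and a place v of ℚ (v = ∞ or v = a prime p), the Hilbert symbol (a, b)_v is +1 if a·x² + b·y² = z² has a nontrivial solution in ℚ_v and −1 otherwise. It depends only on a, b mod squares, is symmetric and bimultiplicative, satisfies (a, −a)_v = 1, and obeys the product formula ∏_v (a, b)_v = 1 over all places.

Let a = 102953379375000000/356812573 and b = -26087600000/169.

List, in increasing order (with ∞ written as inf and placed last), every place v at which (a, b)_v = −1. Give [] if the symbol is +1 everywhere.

(a, b) ≡ (91, -110) mod (ℚ^×)²; places V = {2, 3, 5, 7, 11, 13, 31, ∞}.
(a,b)_31: α=-2, u≡21; β=0, v≡18 (mod 31); (21|31)=-1, (18|31)=+1; sign (−1)^0·-1^0·+1^-2 = +1.
(a,b)_3: α=4, u≡1; β=0, v≡1 (mod 3); (1|3)=+1, (1|3)=+1; sign (−1)^0·+1^0·+1^4 = +1.
(a,b)_∞: sgn(91)=+, sgn(-110)=−, so +1.
(a,b)_2: α=6, β=7; u≡3, v≡1 (mod 8); ε(u)ε(v)=1·0, αω(v)=6·0, βω(u)=7·1; sum ≡ 1  ⇒  -1.
(a,b)_5: α=10, u≡1; β=5, v≡2 (mod 5); (1|5)=+1, (2|5)=-1; sign (−1)^0·+1^5·-1^10 = +1.
(a,b)_7: α=5, u≡6; β=2, v≡1 (mod 7); (6|7)=-1, (1|7)=+1; sign (−1)^0·-1^2·+1^5 = +1.
(a,b)_11: α=2, u≡9; β=3, v≡5 (mod 11); (9|11)=+1, (5|11)=+1; sign (−1)^0·+1^3·+1^2 = +1.
(a,b)_13: α=-5, u≡11; β=-2, v≡6 (mod 13); (11|13)=-1, (6|13)=-1; sign (−1)^0·-1^-2·-1^-5 = -1.
(91, -110 / ℚ) ramifies at {2, 13}: a division algebra.

[2, 13]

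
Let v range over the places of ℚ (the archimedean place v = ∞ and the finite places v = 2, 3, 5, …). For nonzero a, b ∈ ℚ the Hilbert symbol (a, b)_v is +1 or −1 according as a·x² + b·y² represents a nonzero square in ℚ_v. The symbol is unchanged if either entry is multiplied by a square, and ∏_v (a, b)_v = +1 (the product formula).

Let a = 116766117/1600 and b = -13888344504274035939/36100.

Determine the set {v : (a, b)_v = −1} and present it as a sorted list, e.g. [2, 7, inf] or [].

(a, b) ≡ (13, -4913051) mod (ℚ^×)²; places V = {2, 3, 5, 11, 13, 17, 19, 37, 43, 47, ∞}.
(a,b)_47: α=0, u≡11; β=1, v≡37 (mod 47); (11|47)=-1, (37|47)=+1; sign (−1)^0·-1^1·+1^0 = -1.
(a,b)_17: α=0, u≡1; β=3, v≡3 (mod 17); (1|17)=+1, (3|17)=-1; sign (−1)^0·+1^3·-1^0 = +1.
(a,b)_3: α=8, u≡1; β=10, v≡1 (mod 3); (1|3)=+1, (1|3)=+1; sign (−1)^0·+1^10·+1^8 = +1.
(a,b)_∞: sgn(13)=+, sgn(-4913051)=−, so +1.
(a,b)_43: α=0, u≡10; β=1, v≡5 (mod 43); (10|43)=+1, (5|43)=-1; sign (−1)^0·+1^1·-1^0 = +1.
(a,b)_11: α=0, u≡10; β=3, v≡5 (mod 11); (10|11)=-1, (5|11)=+1; sign (−1)^0·-1^3·+1^0 = -1.
(a,b)_2: α=-6, β=-2; u≡5, v≡5 (mod 8); ε(u)ε(v)=0·0, αω(v)=-6·1, βω(u)=-2·1; sum ≡ 0  ⇒  +1.
(a,b)_5: α=-2, u≡3; β=-2, v≡4 (mod 5); (3|5)=-1, (4|5)=+1; sign (−1)^0·-1^-2·+1^-2 = +1.
(a,b)_19: α=0, u≡10; β=-2, v≡4 (mod 19); (10|19)=-1, (4|19)=+1; sign (−1)^0·-1^-2·+1^0 = +1.
(a,b)_37: α=2, u≡5; β=2, v≡31 (mod 37); (5|37)=-1, (31|37)=-1; sign (−1)^0·-1^2·-1^2 = +1.
(a,b)_13: α=1, u≡10; β=1, v≡4 (mod 13); (10|13)=+1, (4|13)=+1; sign (−1)^0·+1^1·+1^1 = +1.
(13, -4913051 / ℚ) ramifies at {11, 47}: a division algebra.

[11, 47]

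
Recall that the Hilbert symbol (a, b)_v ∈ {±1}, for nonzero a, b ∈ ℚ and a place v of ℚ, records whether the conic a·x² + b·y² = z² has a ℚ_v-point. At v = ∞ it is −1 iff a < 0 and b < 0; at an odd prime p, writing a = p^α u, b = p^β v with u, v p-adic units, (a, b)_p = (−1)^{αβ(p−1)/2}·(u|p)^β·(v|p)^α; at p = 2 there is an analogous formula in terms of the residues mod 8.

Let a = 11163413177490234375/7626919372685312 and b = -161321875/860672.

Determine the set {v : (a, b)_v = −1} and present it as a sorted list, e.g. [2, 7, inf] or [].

Mod squares: a ≡ 41470, b ≡ -1430. Check v ∈ {∞, 2, 3, 5, 7, 11, 13, 19, 29, 41}.
v=2: v_2(a)=-15, v_2(b)=-9; units ≡ 7, 5 (mod 8); ε·ε+αω+βω = 1·0+-15·1+-9·0 ≡ 1  ⇒  (a,b)_2 = -1.
v=7: a=7^-2·(≡1), b=7^0·(≡6) mod 7; (1|7)=+1, (6|7)=-1; (−1)^{-2·0·3}·(+1)^0·(-1)^-2 = +1.
v=11: a=11^3·(≡6), b=11^1·(≡7) mod 11; (6|11)=-1, (7|11)=-1; (−1)^{3·1·5}·(-1)^1·(-1)^3 = -1.
v=∞: 41470 > 0 and -1430 < 0  ⇒  (a,b)_∞ = +1.
v=19: a=19^0·(≡2), b=19^2·(≡10) mod 19; (2|19)=-1, (10|19)=-1; (−1)^{0·2·9}·(-1)^2·(-1)^0 = +1.
v=13: a=13^1·(≡5), b=13^1·(≡5) mod 13; (5|13)=-1, (5|13)=-1; (−1)^{1·1·6}·(-1)^1·(-1)^1 = +1.
v=3: a=3^6·(≡1), b=3^0·(≡1) mod 3; (1|3)=+1, (1|3)=+1; (−1)^{6·0·1}·(+1)^0·(+1)^6 = +1.
v=41: a=41^-6·(≡7), b=41^-2·(≡31) mod 41; (7|41)=-1, (31|41)=+1; (−1)^{-6·-2·20}·(-1)^-2·(+1)^-6 = +1.
v=29: a=29^1·(≡24), b=29^0·(≡5) mod 29; (24|29)=+1, (5|29)=+1; (−1)^{1·0·14}·(+1)^0·(+1)^1 = +1.
v=5: a=5^15·(≡4), b=5^5·(≡1) mod 5; (4|5)=+1, (1|5)=+1; (−1)^{15·5·2}·(+1)^5·(+1)^15 = +1.
|Ram(41470, -1430)| = 2, even; anisotropic at {2, 11}.

[2, 11]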